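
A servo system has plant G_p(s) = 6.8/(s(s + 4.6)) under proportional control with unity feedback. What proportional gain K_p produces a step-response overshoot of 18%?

K_p = 3.39

From %OS = 100·exp(−πζ/√(1−ζ²)) = 18%, ζ = −ln(0.18)/√(π²+ln²(0.18)) = 0.4791.
Characteristic equation s² + 4.6s + 6.8K_p = 0 gives ζ = 4.6/(2√(6.8K_p)).
Setting ζ = 0.4791: √(6.8K_p) = 4.6/(2·0.4791) = 4.801, so K_p = 23.05/6.8 = 3.39.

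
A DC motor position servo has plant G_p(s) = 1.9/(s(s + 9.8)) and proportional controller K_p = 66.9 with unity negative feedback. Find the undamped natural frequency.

The closed-loop denominator is s(s+9.8) + 66.9·1.9 = s² + 9.8s + 127.1.
So ω_n² = 127.1 ⇒ ω_n = 11.27 rad/s, and ζ = 9.8/(2ω_n) = 0.435.

ω_n = 11.3 rad/s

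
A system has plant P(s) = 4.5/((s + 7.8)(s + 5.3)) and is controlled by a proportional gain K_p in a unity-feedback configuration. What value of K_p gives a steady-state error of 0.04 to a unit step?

The loop is type 0, so e_ss(step) = 1/(1 + K_pos) with K_pos = K_p·P(0).
P(0) = 0.1089. Require 1/(1 + K_p·0.1089) = 0.04, so 1 + 0.1089·K_p = 25.
K_p = (25 − 1)/0.1089 = 220.

K_p = 220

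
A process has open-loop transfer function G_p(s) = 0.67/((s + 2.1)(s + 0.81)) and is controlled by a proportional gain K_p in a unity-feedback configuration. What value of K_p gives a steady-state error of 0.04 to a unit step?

K_p = 60.9

For a type-0 loop with proportional control, e_ss = 1/(1 + K_p·G_p(0)).
G_p(0) = 0.3939. Require 1/(1 + K_p·0.3939) = 0.04, so 1 + 0.3939·K_p = 25.
K_p = (25 − 1)/0.3939 = 60.9.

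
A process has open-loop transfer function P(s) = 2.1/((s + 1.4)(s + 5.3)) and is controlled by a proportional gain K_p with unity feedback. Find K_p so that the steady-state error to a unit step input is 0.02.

Steady-state error for a unit step on this type-0 loop is 1/(1 + K_p·P(0)).
P(0) = 0.283. Require 1/(1 + K_p·0.283) = 0.02, so 1 + 0.283·K_p = 50.
K_p = (50 − 1)/0.283 = 173.

K_p = 173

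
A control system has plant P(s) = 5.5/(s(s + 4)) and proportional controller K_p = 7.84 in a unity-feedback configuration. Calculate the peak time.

T_p = 0.502 s

The closed-loop denominator s² + 4s + 43.12 gives ω_n = √43.12 = 6.567 and ζ = 4/(2ω_n) = 0.3046.
Damped frequency ω_d = ω_n√(1−ζ²) = 6.255 rad/s, so peak time T_p = π/ω_d = 0.502 s.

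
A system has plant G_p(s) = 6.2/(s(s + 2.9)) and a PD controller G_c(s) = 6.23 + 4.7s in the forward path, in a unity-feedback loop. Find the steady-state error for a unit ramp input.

0.0751

The loop has one pole at the origin (type 1). Velocity error constant K_v = lim_{s→0} s·G_c(s)G_p(s) = 6.23·6.2/2.9 = 13.32.
Steady-state error to a unit ramp: e_ss = 1/K_v = 0.0751.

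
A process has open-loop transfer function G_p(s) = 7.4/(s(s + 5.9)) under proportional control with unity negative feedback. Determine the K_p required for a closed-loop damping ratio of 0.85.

K_p = 1.63

Closed-loop characteristic equation: s² + 5.9s + K_p·7.4 = 0.
So ω_n = √(7.4K_p) and 2ζω_n = 5.9, giving ζ = 5.9/(2√(7.4K_p)).
Setting ζ = 0.85: √(7.4K_p) = 5.9/(2·0.85) = 3.471, so K_p = 12.04/7.4 = 1.63.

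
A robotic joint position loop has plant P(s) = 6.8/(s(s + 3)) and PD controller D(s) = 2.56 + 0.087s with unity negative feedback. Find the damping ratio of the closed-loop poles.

Forward path: (2.56 + 0.087s)·6.8/(s(s+3)). The closed-loop characteristic equation is s² + (3 + 6.8·0.087)s + 6.8·2.56 = 0.
That is s² + 3.592s + 17.41 = 0, so ω_n = 4.172 rad/s and ζ = 3.592/(2·4.172) = 0.4304.

ζ = 0.43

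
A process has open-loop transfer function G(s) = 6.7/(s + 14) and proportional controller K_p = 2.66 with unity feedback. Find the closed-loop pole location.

s = -31.82

Closed-loop transfer function: T(s) = K_p·G(s)/(1 + K_p·G(s)) = 17.82/(s + 14 + 17.82) = 17.82/(s + 31.82).
The closed-loop pole is at s = −31.82.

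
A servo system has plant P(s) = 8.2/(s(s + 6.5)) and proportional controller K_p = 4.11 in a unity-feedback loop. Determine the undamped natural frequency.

ω_n = 5.81 rad/s

With unity feedback the closed-loop characteristic equation is s² + 6.5s + 4.11·8.2 = s² + 6.5s + 33.7 = 0.
So ω_n² = 33.7 ⇒ ω_n = 5.805 rad/s, and ζ = 6.5/(2ω_n) = 0.56.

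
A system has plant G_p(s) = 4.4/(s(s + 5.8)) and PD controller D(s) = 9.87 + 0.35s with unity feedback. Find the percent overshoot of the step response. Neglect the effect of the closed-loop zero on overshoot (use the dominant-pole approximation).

Forward path: (9.87 + 0.35s)·4.4/(s(s+5.8)). The closed-loop characteristic equation is s² + (5.8 + 4.4·0.35)s + 4.4·9.87 = 0.
That is s² + 7.34s + 43.43 = 0, so ω_n = 6.59 rad/s and ζ = 7.34/(2·6.59) = 0.5569.
%OS = 100·exp(−πζ/√(1−ζ²)) = 12.2%.

12.2%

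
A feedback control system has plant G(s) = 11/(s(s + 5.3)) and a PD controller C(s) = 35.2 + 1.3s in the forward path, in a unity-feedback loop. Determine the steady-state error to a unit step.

0

The open loop C(s)G(s) has a pole at the origin (type 1), so the static position error constant is infinite and e_ss = 1/(1+∞) = 0.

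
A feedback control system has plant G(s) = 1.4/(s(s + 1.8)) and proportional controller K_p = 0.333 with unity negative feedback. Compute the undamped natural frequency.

ω_n = 0.683 rad/s

With unity feedback the closed-loop characteristic equation is s² + 1.8s + 0.333·1.4 = s² + 1.8s + 0.4662 = 0.
So ω_n² = 0.4662 ⇒ ω_n = 0.6828 rad/s, and ζ = 1.8/(2ω_n) = 1.32.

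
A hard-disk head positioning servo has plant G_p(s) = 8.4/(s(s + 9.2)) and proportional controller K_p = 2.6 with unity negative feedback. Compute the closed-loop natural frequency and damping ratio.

ω_n = 4.67 rad/s, ζ = 0.984

1 + K_p·G_p(s) = 0 gives s² + 9.2s + 21.84 = 0.
So ω_n² = 21.84 ⇒ ω_n = 4.673 rad/s, and ζ = 9.2/(2ω_n) = 0.984.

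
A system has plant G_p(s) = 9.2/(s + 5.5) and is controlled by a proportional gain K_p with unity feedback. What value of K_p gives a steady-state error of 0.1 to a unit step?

Steady-state error for a unit step on this type-0 loop is 1/(1 + K_p·G_p(0)).
G_p(0) = 1.673. Require 1/(1 + K_p·1.673) = 0.1, so 1 + 1.673·K_p = 10.
K_p = (10 − 1)/1.673 = 5.38.

K_p = 5.38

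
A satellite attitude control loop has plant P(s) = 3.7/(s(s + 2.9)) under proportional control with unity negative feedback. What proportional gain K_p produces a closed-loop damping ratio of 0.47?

K_p = 2.57

Closed-loop characteristic equation: s² + 2.9s + K_p·3.7 = 0.
So ω_n = √(3.7K_p) and 2ζω_n = 2.9, giving ζ = 2.9/(2√(3.7K_p)).
Setting ζ = 0.47: √(3.7K_p) = 2.9/(2·0.47) = 3.085, so K_p = 9.518/3.7 = 2.57.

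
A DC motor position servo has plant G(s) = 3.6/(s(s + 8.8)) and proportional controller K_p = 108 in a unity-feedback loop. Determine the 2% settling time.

T_s ≈ 0.909 s

Closed-loop characteristic equation: s² + 8.8s + 388.8 = 0, so ω_n = 19.72 rad/s and ζ = 8.8/(2·19.72) = 0.2231.
2% settling time T_s ≈ 4/(ζω_n) = 4/4.4 = 0.909 s.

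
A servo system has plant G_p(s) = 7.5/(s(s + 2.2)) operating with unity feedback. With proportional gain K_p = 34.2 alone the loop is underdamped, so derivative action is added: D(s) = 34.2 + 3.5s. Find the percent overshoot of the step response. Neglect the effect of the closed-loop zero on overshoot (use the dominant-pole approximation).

Forward path: (34.2 + 3.5s)·7.5/(s(s+2.2)). The closed-loop characteristic equation is s² + (2.2 + 7.5·3.5)s + 7.5·34.2 = 0.
That is s² + 28.45s + 256.5 = 0, so ω_n = 16.02 rad/s and ζ = 28.45/(2·16.02) = 0.8882.
%OS = 100·exp(−πζ/√(1−ζ²)) = 0.23%.

0.23%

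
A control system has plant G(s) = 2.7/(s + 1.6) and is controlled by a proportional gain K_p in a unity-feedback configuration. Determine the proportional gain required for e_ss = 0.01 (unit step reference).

K_p = 58.7

For a type-0 loop with proportional control, e_ss = 1/(1 + K_p·G(0)).
G(0) = 1.688. Require 1/(1 + K_p·1.688) = 0.01, so 1 + 1.688·K_p = 100.
K_p = (100 − 1)/1.688 = 58.7.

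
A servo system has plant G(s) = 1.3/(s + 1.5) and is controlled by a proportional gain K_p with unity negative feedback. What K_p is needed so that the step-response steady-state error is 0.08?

For a type-0 loop with proportional control, e_ss = 1/(1 + K_p·G(0)).
G(0) = 0.8667. Require 1/(1 + K_p·0.8667) = 0.08, so 1 + 0.8667·K_p = 12.5.
K_p = (12.5 − 1)/0.8667 = 13.3.

K_p = 13.3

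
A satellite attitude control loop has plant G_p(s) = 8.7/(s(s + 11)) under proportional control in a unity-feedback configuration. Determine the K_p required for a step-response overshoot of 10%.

From %OS = 100·exp(−πζ/√(1−ζ²)) = 10%, ζ = −ln(0.1)/√(π²+ln²(0.1)) = 0.5912.
Characteristic equation s² + 11s + 8.7K_p = 0 gives ζ = 11/(2√(8.7K_p)).
Setting ζ = 0.5912: √(8.7K_p) = 11/(2·0.5912) = 9.304, so K_p = 86.56/8.7 = 9.95.

K_p = 9.95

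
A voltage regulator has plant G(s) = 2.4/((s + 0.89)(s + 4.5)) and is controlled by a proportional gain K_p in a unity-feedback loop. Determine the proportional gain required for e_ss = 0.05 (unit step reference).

K_p = 31.7

The loop is type 0, so e_ss(step) = 1/(1 + K_pos) with K_pos = K_p·G(0).
G(0) = 0.5993. Require 1/(1 + K_p·0.5993) = 0.05, so 1 + 0.5993·K_p = 20.
K_p = (20 − 1)/0.5993 = 31.7.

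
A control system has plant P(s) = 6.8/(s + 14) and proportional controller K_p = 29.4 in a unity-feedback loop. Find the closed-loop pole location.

s = -213.9

Closed-loop transfer function: T(s) = K_p·P(s)/(1 + K_p·P(s)) = 199.9/(s + 14 + 199.9) = 199.9/(s + 213.9).
The closed-loop pole is at s = −213.9.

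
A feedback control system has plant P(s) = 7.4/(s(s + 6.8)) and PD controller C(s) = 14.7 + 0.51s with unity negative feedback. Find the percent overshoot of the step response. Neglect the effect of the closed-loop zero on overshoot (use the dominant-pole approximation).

15.8%

Forward path: (14.7 + 0.51s)·7.4/(s(s+6.8)). The closed-loop characteristic equation is s² + (6.8 + 7.4·0.51)s + 7.4·14.7 = 0.
That is s² + 10.57s + 108.8 = 0, so ω_n = 10.43 rad/s and ζ = 10.57/(2·10.43) = 0.5069.
%OS = 100·exp(−πζ/√(1−ζ²)) = 15.8%.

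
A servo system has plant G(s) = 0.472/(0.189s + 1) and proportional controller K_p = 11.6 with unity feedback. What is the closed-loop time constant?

τ = 0.0292 s

Closed loop: T(s) = K_p·G/(1+K_p·G) = 5.475/(0.189s + 1 + 5.475), with pole at s = −(1 + 5.475)/0.189 = −34.26.
Closed-loop time constant τ = 1/34.26 = 0.0292 s.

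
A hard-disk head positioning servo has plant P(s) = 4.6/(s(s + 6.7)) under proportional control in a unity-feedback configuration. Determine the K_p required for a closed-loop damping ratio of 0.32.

K_p = 23.8

Closed-loop characteristic equation: s² + 6.7s + K_p·4.6 = 0.
So ω_n = √(4.6K_p) and 2ζω_n = 6.7, giving ζ = 6.7/(2√(4.6K_p)).
Setting ζ = 0.32: √(4.6K_p) = 6.7/(2·0.32) = 10.47, so K_p = 109.6/4.6 = 23.8.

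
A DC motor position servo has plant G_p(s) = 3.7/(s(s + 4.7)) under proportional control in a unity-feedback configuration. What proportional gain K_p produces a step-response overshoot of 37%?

From %OS = 100·exp(−πζ/√(1−ζ²)) = 37%, ζ = −ln(0.37)/√(π²+ln²(0.37)) = 0.3017.
Characteristic equation s² + 4.7s + 3.7K_p = 0 gives ζ = 4.7/(2√(3.7K_p)).
Setting ζ = 0.3017: √(3.7K_p) = 4.7/(2·0.3017) = 7.788, so K_p = 60.66/3.7 = 16.4.

K_p = 16.4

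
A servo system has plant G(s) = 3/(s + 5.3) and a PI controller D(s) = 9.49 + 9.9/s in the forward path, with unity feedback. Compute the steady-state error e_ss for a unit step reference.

0

The open loop D(s)G(s) has a pole at the origin (type 1), so the static position error constant is infinite and e_ss = 1/(1+∞) = 0.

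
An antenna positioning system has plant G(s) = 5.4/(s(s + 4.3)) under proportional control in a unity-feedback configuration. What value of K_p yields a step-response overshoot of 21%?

K_p = 4.32

From %OS = 100·exp(−πζ/√(1−ζ²)) = 21%, ζ = −ln(0.21)/√(π²+ln²(0.21)) = 0.4449.
Characteristic equation s² + 4.3s + 5.4K_p = 0 gives ζ = 4.3/(2√(5.4K_p)).
Setting ζ = 0.4449: √(5.4K_p) = 4.3/(2·0.4449) = 4.833, so K_p = 23.35/5.4 = 4.32.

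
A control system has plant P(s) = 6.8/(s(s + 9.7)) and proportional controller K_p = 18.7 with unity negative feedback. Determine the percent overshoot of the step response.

22.4%

The closed-loop denominator s² + 9.7s + 127.2 gives ω_n = √127.2 = 11.28 and ζ = 9.7/(2ω_n) = 0.4301.
%OS = 100·exp(−πζ/√(1−ζ²)) = 100·exp(−π·0.4301/√0.815) = 22.4%.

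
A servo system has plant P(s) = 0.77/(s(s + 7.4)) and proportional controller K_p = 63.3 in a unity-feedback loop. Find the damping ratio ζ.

ζ = 0.53

1 + K_p·P(s) = 0 gives s² + 7.4s + 48.74 = 0.
So ω_n² = 48.74 ⇒ ω_n = 6.981 rad/s, and ζ = 7.4/(2ω_n) = 0.53.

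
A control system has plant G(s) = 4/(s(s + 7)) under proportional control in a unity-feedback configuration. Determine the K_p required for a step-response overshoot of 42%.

From %OS = 100·exp(−πζ/√(1−ζ²)) = 42%, ζ = −ln(0.42)/√(π²+ln²(0.42)) = 0.2662.
Characteristic equation s² + 7s + 4K_p = 0 gives ζ = 7/(2√(4K_p)).
Setting ζ = 0.2662: √(4K_p) = 7/(2·0.2662) = 13.15, so K_p = 172.9/4 = 43.2.

K_p = 43.2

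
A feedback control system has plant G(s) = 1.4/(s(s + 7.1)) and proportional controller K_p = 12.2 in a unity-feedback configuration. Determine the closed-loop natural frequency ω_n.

The closed-loop denominator is s(s+7.1) + 12.2·1.4 = s² + 7.1s + 17.08.
So ω_n² = 17.08 ⇒ ω_n = 4.133 rad/s, and ζ = 7.1/(2ω_n) = 0.859.

ω_n = 4.13 rad/s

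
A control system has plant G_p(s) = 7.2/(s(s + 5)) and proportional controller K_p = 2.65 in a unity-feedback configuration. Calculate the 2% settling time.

Closed-loop characteristic equation: s² + 5s + 19.08 = 0, so ω_n = 4.368 rad/s and ζ = 5/(2·4.368) = 0.5723.
2% settling time T_s ≈ 4/(ζω_n) = 4/2.5 = 1.6 s.

T_s ≈ 1.6 s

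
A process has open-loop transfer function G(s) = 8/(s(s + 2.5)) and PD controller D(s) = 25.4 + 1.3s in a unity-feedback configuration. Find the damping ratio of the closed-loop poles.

Forward path: (25.4 + 1.3s)·8/(s(s+2.5)). The closed-loop characteristic equation is s² + (2.5 + 8·1.3)s + 8·25.4 = 0.
That is s² + 12.9s + 203.2 = 0, so ω_n = 14.25 rad/s and ζ = 12.9/(2·14.25) = 0.4525.

ζ = 0.452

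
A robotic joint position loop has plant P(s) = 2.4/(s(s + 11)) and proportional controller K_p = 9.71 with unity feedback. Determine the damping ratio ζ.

The closed-loop denominator is s(s+11) + 9.71·2.4 = s² + 11s + 23.3.
So ω_n² = 23.3 ⇒ ω_n = 4.827 rad/s, and ζ = 11/(2ω_n) = 1.14.

ζ = 1.14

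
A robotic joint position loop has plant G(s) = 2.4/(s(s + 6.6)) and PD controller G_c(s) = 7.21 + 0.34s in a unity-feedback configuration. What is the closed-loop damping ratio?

Forward path: (7.21 + 0.34s)·2.4/(s(s+6.6)). The closed-loop characteristic equation is s² + (6.6 + 2.4·0.34)s + 2.4·7.21 = 0.
That is s² + 7.416s + 17.3 = 0, so ω_n = 4.16 rad/s and ζ = 7.416/(2·4.16) = 0.8914.

ζ = 0.891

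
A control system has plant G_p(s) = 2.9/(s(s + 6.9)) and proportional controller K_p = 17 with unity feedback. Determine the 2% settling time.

From 1 + K_pG_p(s) = 0: s² + 6.9s + 49.3 = 0 ⇒ ω_n = 7.021, ζ = 0.4914.
2% settling time T_s ≈ 4/(ζω_n) = 4/3.45 = 1.16 s.

T_s ≈ 1.16 s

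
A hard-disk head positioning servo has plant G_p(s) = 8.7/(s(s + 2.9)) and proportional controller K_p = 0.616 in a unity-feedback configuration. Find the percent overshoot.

The closed-loop denominator s² + 2.9s + 5.359 gives ω_n = √5.359 = 2.315 and ζ = 2.9/(2ω_n) = 0.6264.
%OS = 100·exp(−πζ/√(1−ζ²)) = 100·exp(−π·0.6264/√0.6077) = 8.01%.

8.01%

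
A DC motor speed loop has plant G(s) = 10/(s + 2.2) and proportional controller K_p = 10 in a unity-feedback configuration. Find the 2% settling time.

Closed-loop transfer function: T(s) = K_p·G(s)/(1 + K_p·G(s)) = 100/(s + 2.2 + 100) = 100/(s + 102.2).
Time constant τ = 1/102.2 = 0.009785 s, so the 2% settling time is about 4τ = 0.0391 s.

T_s ≈ 0.0391 s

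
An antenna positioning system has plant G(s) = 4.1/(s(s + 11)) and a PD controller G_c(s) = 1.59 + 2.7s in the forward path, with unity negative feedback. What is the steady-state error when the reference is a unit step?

The open loop G_c(s)G(s) has a pole at the origin (type 1), so the static position error constant is infinite and e_ss = 1/(1+∞) = 0.

0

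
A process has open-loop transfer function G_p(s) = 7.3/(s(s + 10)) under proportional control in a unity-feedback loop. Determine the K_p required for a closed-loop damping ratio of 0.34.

K_p = 29.6

Closed-loop characteristic equation: s² + 10s + K_p·7.3 = 0.
So ω_n = √(7.3K_p) and 2ζω_n = 10, giving ζ = 10/(2√(7.3K_p)).
Setting ζ = 0.34: √(7.3K_p) = 10/(2·0.34) = 14.71, so K_p = 216.3/7.3 = 29.6.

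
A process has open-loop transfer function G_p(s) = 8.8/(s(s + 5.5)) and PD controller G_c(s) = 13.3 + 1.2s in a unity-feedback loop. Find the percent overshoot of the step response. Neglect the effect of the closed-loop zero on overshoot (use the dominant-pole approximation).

Forward path: (13.3 + 1.2s)·8.8/(s(s+5.5)). The closed-loop characteristic equation is s² + (5.5 + 8.8·1.2)s + 8.8·13.3 = 0.
That is s² + 16.06s + 117 = 0, so ω_n = 10.82 rad/s and ζ = 16.06/(2·10.82) = 0.7422.
%OS = 100·exp(−πζ/√(1−ζ²)) = 3.08%.

3.08%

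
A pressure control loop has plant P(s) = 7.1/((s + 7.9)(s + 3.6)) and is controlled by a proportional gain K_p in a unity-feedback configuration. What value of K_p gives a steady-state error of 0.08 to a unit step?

Steady-state error for a unit step on this type-0 loop is 1/(1 + K_p·P(0)).
P(0) = 0.2496. Require 1/(1 + K_p·0.2496) = 0.08, so 1 + 0.2496·K_p = 12.5.
K_p = (12.5 − 1)/0.2496 = 46.1.

K_p = 46.1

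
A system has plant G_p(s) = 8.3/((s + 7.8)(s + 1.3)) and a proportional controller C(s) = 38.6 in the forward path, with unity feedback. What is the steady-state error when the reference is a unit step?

0.0307

The loop is type 0. Static position error constant K_pos = C(0)·G_p(0) = 38.6·0.8185 = 31.6.
Steady-state error to a unit step: e_ss = 1/(1+K_pos) = 1/32.6 = 0.0307.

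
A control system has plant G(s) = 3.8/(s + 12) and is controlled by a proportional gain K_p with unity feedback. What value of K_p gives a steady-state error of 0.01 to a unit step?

Steady-state error for a unit step on this type-0 loop is 1/(1 + K_p·G(0)).
G(0) = 0.3167. Require 1/(1 + K_p·0.3167) = 0.01, so 1 + 0.3167·K_p = 100.
K_p = (100 − 1)/0.3167 = 313.

K_p = 313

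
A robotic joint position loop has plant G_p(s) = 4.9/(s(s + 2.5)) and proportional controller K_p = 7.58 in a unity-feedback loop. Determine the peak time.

T_p = 0.527 s

From 1 + K_pG_p(s) = 0: s² + 2.5s + 37.14 = 0 ⇒ ω_n = 6.094, ζ = 0.2051.
Damped frequency ω_d = ω_n√(1−ζ²) = 5.965 rad/s, so peak time T_p = π/ω_d = 0.527 s.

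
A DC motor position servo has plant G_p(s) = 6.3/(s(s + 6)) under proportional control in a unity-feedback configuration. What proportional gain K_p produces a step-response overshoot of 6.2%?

From %OS = 100·exp(−πζ/√(1−ζ²)) = 6.2%, ζ = −ln(0.062)/√(π²+ln²(0.062)) = 0.6628.
Characteristic equation s² + 6s + 6.3K_p = 0 gives ζ = 6/(2√(6.3K_p)).
Setting ζ = 0.6628: √(6.3K_p) = 6/(2·0.6628) = 4.526, so K_p = 20.49/6.3 = 3.25.

K_p = 3.25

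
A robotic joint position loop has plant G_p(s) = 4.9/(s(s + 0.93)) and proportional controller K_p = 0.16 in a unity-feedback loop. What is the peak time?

Closed-loop characteristic equation: s² + 0.93s + 0.784 = 0, so ω_n = 0.8854 rad/s and ζ = 0.93/(2·0.8854) = 0.5252.
Damped frequency ω_d = ω_n√(1−ζ²) = 0.7535 rad/s, so peak time T_p = π/ω_d = 4.17 s.

T_p = 4.17 s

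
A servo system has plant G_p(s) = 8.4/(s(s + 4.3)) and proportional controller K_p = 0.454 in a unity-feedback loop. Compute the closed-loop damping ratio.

With unity feedback the closed-loop characteristic equation is s² + 4.3s + 0.454·8.4 = s² + 4.3s + 3.814 = 0.
Matching s² + 2ζω_n s + ω_n²: ω_n = √3.814 = 1.953 rad/s and 2ζω_n = 4.3, so ζ = 4.3/(2·1.953) = 1.1.

ζ = 1.1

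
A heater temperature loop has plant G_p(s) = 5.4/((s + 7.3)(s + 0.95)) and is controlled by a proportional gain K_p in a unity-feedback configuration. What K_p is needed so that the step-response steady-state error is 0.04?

The loop is type 0, so e_ss(step) = 1/(1 + K_pos) with K_pos = K_p·G_p(0).
G_p(0) = 0.7787. Require 1/(1 + K_p·0.7787) = 0.04, so 1 + 0.7787·K_p = 25.
K_p = (25 − 1)/0.7787 = 30.8.

K_p = 30.8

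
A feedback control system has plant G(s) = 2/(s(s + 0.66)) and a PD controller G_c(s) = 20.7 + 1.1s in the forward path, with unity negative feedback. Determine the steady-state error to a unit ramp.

The loop has one pole at the origin (type 1). Velocity error constant K_v = lim_{s→0} s·G_c(s)G(s) = 20.7·2/0.66 = 62.73.
Steady-state error to a unit ramp: e_ss = 1/K_v = 0.0159.

0.0159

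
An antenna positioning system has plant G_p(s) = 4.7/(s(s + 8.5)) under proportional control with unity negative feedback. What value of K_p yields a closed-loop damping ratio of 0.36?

K_p = 29.7

Closed-loop characteristic equation: s² + 8.5s + K_p·4.7 = 0.
So ω_n = √(4.7K_p) and 2ζω_n = 8.5, giving ζ = 8.5/(2√(4.7K_p)).
Setting ζ = 0.36: √(4.7K_p) = 8.5/(2·0.36) = 11.81, so K_p = 139.4/4.7 = 29.7.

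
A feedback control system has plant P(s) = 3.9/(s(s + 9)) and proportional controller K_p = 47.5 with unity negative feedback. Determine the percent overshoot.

From 1 + K_pP(s) = 0: s² + 9s + 185.2 = 0 ⇒ ω_n = 13.61, ζ = 0.3306.
%OS = 100·exp(−πζ/√(1−ζ²)) = 100·exp(−π·0.3306/√0.8907) = 33.3%.

33.3%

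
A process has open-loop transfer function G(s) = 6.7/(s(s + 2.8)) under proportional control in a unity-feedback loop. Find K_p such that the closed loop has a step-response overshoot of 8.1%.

From %OS = 100·exp(−πζ/√(1−ζ²)) = 8.1%, ζ = −ln(0.081)/√(π²+ln²(0.081)) = 0.6247.
Characteristic equation s² + 2.8s + 6.7K_p = 0 gives ζ = 2.8/(2√(6.7K_p)).
Setting ζ = 0.6247: √(6.7K_p) = 2.8/(2·0.6247) = 2.241, so K_p = 5.022/6.7 = 0.75.

K_p = 0.75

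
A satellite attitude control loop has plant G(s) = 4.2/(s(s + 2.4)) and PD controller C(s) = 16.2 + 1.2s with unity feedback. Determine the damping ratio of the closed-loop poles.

Forward path: (16.2 + 1.2s)·4.2/(s(s+2.4)). The closed-loop characteristic equation is s² + (2.4 + 4.2·1.2)s + 4.2·16.2 = 0.
That is s² + 7.44s + 68.04 = 0, so ω_n = 8.249 rad/s and ζ = 7.44/(2·8.249) = 0.451.

ζ = 0.451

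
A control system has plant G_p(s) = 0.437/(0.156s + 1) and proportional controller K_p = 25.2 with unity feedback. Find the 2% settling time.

T_s ≈ 0.0519 s

Closed loop: T(s) = K_p·G_p/(1+K_p·G_p) = 11.01/(0.156s + 1 + 11.01), with pole at s = −(1 + 11.01)/0.156 = −77.
τ = 1/77 = 0.01299 s, so 2% settling time ≈ 4τ = 0.0519 s.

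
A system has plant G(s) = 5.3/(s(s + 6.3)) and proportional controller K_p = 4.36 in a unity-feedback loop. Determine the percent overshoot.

From 1 + K_pG(s) = 0: s² + 6.3s + 23.11 = 0 ⇒ ω_n = 4.807, ζ = 0.6553.
%OS = 100·exp(−πζ/√(1−ζ²)) = 100·exp(−π·0.6553/√0.5706) = 6.55%.

6.55%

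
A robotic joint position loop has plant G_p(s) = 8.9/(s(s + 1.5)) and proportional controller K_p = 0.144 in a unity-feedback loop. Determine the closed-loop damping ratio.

The closed-loop denominator is s(s+1.5) + 0.144·8.9 = s² + 1.5s + 1.282.
So ω_n² = 1.282 ⇒ ω_n = 1.132 rad/s, and ζ = 1.5/(2ω_n) = 0.662.

ζ = 0.662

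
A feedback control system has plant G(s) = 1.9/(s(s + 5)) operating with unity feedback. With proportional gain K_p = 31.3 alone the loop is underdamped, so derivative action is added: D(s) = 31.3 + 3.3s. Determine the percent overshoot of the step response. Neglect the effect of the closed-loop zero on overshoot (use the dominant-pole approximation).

3.46%

Forward path: (31.3 + 3.3s)·1.9/(s(s+5)). The closed-loop characteristic equation is s² + (5 + 1.9·3.3)s + 1.9·31.3 = 0.
That is s² + 11.27s + 59.47 = 0, so ω_n = 7.712 rad/s and ζ = 11.27/(2·7.712) = 0.7307.
%OS = 100·exp(−πζ/√(1−ζ²)) = 3.46%.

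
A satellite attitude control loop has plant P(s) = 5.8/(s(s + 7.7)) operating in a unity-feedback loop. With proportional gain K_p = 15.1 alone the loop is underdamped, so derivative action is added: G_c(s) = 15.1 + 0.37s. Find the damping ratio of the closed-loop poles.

Forward path: (15.1 + 0.37s)·5.8/(s(s+7.7)). The closed-loop characteristic equation is s² + (7.7 + 5.8·0.37)s + 5.8·15.1 = 0.
That is s² + 9.846s + 87.58 = 0, so ω_n = 9.358 rad/s and ζ = 9.846/(2·9.358) = 0.5261.

ζ = 0.526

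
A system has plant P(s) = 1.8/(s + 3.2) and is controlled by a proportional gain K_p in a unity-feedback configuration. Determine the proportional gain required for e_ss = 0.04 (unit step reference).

The loop is type 0, so e_ss(step) = 1/(1 + K_pos) with K_pos = K_p·P(0).
P(0) = 0.5625. Require 1/(1 + K_p·0.5625) = 0.04, so 1 + 0.5625·K_p = 25.
K_p = (25 − 1)/0.5625 = 42.7.

K_p = 42.7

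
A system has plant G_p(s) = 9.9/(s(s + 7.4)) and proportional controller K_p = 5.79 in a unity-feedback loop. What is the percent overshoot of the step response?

17.2%

The closed-loop denominator s² + 7.4s + 57.32 gives ω_n = √57.32 = 7.571 and ζ = 7.4/(2ω_n) = 0.4887.
%OS = 100·exp(−πζ/√(1−ζ²)) = 100·exp(−π·0.4887/√0.7612) = 17.2%.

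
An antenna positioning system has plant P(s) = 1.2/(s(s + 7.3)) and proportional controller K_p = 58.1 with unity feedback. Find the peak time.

T_p = 0.418 s

Closed-loop characteristic equation: s² + 7.3s + 69.72 = 0, so ω_n = 8.35 rad/s and ζ = 7.3/(2·8.35) = 0.4371.
Damped frequency ω_d = ω_n√(1−ζ²) = 7.51 rad/s, so peak time T_p = π/ω_d = 0.418 s.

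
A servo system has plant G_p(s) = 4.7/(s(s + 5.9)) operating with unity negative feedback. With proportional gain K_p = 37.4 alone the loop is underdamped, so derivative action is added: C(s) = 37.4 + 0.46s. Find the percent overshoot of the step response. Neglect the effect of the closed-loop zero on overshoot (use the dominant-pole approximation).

36.7%

Forward path: (37.4 + 0.46s)·4.7/(s(s+5.9)). The closed-loop characteristic equation is s² + (5.9 + 4.7·0.46)s + 4.7·37.4 = 0.
That is s² + 8.062s + 175.8 = 0, so ω_n = 13.26 rad/s and ζ = 8.062/(2·13.26) = 0.304.
%OS = 100·exp(−πζ/√(1−ζ²)) = 36.7%.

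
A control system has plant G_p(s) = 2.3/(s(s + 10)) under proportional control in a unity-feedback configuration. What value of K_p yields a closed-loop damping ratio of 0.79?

Closed-loop characteristic equation: s² + 10s + K_p·2.3 = 0.
So ω_n = √(2.3K_p) and 2ζω_n = 10, giving ζ = 10/(2√(2.3K_p)).
Setting ζ = 0.79: √(2.3K_p) = 10/(2·0.79) = 6.329, so K_p = 40.06/2.3 = 17.4.

K_p = 17.4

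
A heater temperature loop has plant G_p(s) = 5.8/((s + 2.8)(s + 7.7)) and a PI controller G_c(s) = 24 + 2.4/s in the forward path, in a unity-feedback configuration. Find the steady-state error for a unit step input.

0

The open loop G_c(s)G_p(s) has a pole at the origin (type 1), so the static position error constant is infinite and e_ss = 1/(1+∞) = 0.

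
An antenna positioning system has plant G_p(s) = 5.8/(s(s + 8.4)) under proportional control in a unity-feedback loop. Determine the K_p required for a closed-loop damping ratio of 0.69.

Closed-loop characteristic equation: s² + 8.4s + K_p·5.8 = 0.
So ω_n = √(5.8K_p) and 2ζω_n = 8.4, giving ζ = 8.4/(2√(5.8K_p)).
Setting ζ = 0.69: √(5.8K_p) = 8.4/(2·0.69) = 6.087, so K_p = 37.05/5.8 = 6.39.

K_p = 6.39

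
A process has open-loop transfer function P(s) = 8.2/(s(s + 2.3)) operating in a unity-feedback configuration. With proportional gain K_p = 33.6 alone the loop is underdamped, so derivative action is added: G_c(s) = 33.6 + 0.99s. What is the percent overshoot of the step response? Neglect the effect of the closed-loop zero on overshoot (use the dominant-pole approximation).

Forward path: (33.6 + 0.99s)·8.2/(s(s+2.3)). The closed-loop characteristic equation is s² + (2.3 + 8.2·0.99)s + 8.2·33.6 = 0.
That is s² + 10.42s + 275.5 = 0, so ω_n = 16.6 rad/s and ζ = 10.42/(2·16.6) = 0.3138.
%OS = 100·exp(−πζ/√(1−ζ²)) = 35.4%.

35.4%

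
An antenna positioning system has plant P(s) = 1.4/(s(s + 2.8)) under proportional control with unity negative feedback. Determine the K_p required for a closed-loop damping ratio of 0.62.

Closed-loop characteristic equation: s² + 2.8s + K_p·1.4 = 0.
So ω_n = √(1.4K_p) and 2ζω_n = 2.8, giving ζ = 2.8/(2√(1.4K_p)).
Setting ζ = 0.62: √(1.4K_p) = 2.8/(2·0.62) = 2.258, so K_p = 5.099/1.4 = 3.64.

K_p = 3.64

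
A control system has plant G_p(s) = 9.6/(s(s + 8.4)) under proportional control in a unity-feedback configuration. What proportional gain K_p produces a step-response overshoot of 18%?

K_p = 8

From %OS = 100·exp(−πζ/√(1−ζ²)) = 18%, ζ = −ln(0.18)/√(π²+ln²(0.18)) = 0.4791.
Characteristic equation s² + 8.4s + 9.6K_p = 0 gives ζ = 8.4/(2√(9.6K_p)).
Setting ζ = 0.4791: √(9.6K_p) = 8.4/(2·0.4791) = 8.766, so K_p = 76.85/9.6 = 8.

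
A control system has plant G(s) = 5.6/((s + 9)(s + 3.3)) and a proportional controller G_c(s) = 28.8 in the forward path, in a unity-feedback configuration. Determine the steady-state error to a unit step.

The loop is type 0. Static position error constant K_pos = G_c(0)·G(0) = 28.8·0.1886 = 5.43.
Steady-state error to a unit step: e_ss = 1/(1+K_pos) = 1/6.43 = 0.156.

0.156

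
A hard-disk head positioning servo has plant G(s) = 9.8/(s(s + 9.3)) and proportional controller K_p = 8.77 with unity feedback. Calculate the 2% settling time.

T_s ≈ 0.86 s

The closed-loop denominator s² + 9.3s + 85.95 gives ω_n = √85.95 = 9.271 and ζ = 9.3/(2ω_n) = 0.5016.
2% settling time T_s ≈ 4/(ζω_n) = 4/4.65 = 0.86 s.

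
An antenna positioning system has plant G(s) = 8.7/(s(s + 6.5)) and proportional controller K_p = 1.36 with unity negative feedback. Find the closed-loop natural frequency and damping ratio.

ω_n = 3.44 rad/s, ζ = 0.945

1 + K_p·G(s) = 0 gives s² + 6.5s + 11.83 = 0.
So ω_n² = 11.83 ⇒ ω_n = 3.44 rad/s, and ζ = 6.5/(2ω_n) = 0.945.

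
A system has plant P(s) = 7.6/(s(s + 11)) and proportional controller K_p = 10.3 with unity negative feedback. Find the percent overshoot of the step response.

8.26%

From 1 + K_pP(s) = 0: s² + 11s + 78.28 = 0 ⇒ ω_n = 8.848, ζ = 0.6216.
%OS = 100·exp(−πζ/√(1−ζ²)) = 100·exp(−π·0.6216/√0.6136) = 8.26%.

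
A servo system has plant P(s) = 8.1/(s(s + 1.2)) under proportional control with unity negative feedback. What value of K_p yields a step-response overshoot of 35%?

From %OS = 100·exp(−πζ/√(1−ζ²)) = 35%, ζ = −ln(0.35)/√(π²+ln²(0.35)) = 0.3169.
Characteristic equation s² + 1.2s + 8.1K_p = 0 gives ζ = 1.2/(2√(8.1K_p)).
Setting ζ = 0.3169: √(8.1K_p) = 1.2/(2·0.3169) = 1.893, so K_p = 3.584/8.1 = 0.442.

K_p = 0.442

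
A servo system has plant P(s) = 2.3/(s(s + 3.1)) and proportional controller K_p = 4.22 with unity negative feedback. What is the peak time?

T_p = 1.16 s

The closed-loop denominator s² + 3.1s + 9.706 gives ω_n = √9.706 = 3.115 and ζ = 3.1/(2ω_n) = 0.4975.
Damped frequency ω_d = ω_n√(1−ζ²) = 2.702 rad/s, so peak time T_p = π/ω_d = 1.16 s.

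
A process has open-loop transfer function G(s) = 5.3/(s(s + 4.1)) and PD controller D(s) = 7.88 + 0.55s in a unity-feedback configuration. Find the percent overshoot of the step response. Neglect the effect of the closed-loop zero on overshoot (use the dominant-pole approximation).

13.1%

Forward path: (7.88 + 0.55s)·5.3/(s(s+4.1)). The closed-loop characteristic equation is s² + (4.1 + 5.3·0.55)s + 5.3·7.88 = 0.
That is s² + 7.015s + 41.76 = 0, so ω_n = 6.463 rad/s and ζ = 7.015/(2·6.463) = 0.5427.
%OS = 100·exp(−πζ/√(1−ζ²)) = 13.1%.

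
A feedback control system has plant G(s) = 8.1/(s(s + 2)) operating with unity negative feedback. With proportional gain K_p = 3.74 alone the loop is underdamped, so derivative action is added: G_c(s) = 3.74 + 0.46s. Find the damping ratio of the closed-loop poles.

ζ = 0.52

Forward path: (3.74 + 0.46s)·8.1/(s(s+2)). The closed-loop characteristic equation is s² + (2 + 8.1·0.46)s + 8.1·3.74 = 0.
That is s² + 5.726s + 30.29 = 0, so ω_n = 5.504 rad/s and ζ = 5.726/(2·5.504) = 0.5202.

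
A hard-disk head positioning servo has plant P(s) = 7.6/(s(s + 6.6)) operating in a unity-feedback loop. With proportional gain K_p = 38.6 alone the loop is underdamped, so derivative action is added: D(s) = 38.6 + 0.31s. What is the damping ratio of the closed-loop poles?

ζ = 0.261

Forward path: (38.6 + 0.31s)·7.6/(s(s+6.6)). The closed-loop characteristic equation is s² + (6.6 + 7.6·0.31)s + 7.6·38.6 = 0.
That is s² + 8.956s + 293.4 = 0, so ω_n = 17.13 rad/s and ζ = 8.956/(2·17.13) = 0.2614.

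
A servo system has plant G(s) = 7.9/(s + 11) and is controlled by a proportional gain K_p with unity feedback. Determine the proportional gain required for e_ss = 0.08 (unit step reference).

K_p = 16

The loop is type 0, so e_ss(step) = 1/(1 + K_pos) with K_pos = K_p·G(0).
G(0) = 0.7182. Require 1/(1 + K_p·0.7182) = 0.08, so 1 + 0.7182·K_p = 12.5.
K_p = (12.5 − 1)/0.7182 = 16.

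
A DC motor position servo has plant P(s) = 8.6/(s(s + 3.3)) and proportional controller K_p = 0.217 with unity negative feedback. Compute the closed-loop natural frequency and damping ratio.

With unity feedback the closed-loop characteristic equation is s² + 3.3s + 0.217·8.6 = s² + 3.3s + 1.866 = 0.
Matching s² + 2ζω_n s + ω_n²: ω_n = √1.866 = 1.366 rad/s and 2ζω_n = 3.3, so ζ = 3.3/(2·1.366) = 1.21.

ω_n = 1.37 rad/s, ζ = 1.21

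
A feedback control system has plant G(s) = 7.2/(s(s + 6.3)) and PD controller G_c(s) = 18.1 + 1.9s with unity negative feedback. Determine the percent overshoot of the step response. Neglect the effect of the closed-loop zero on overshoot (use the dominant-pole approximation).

0.341%

Forward path: (18.1 + 1.9s)·7.2/(s(s+6.3)). The closed-loop characteristic equation is s² + (6.3 + 7.2·1.9)s + 7.2·18.1 = 0.
That is s² + 19.98s + 130.3 = 0, so ω_n = 11.42 rad/s and ζ = 19.98/(2·11.42) = 0.8751.
%OS = 100·exp(−πζ/√(1−ζ²)) = 0.341%.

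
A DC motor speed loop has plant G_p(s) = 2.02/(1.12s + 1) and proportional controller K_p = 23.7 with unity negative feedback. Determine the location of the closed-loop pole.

s = -43.64

Closed loop: T(s) = K_p·G_p/(1+K_p·G_p) = 47.87/(1.12s + 1 + 47.87), with pole at s = −(1 + 47.87)/1.12 = −43.64.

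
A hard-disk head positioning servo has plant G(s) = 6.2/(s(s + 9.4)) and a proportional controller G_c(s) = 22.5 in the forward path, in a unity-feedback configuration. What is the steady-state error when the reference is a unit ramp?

0.0674

The loop has one pole at the origin (type 1). Velocity error constant K_v = lim_{s→0} s·G_c(s)G(s) = 22.5·6.2/9.4 = 14.84.
Steady-state error to a unit ramp: e_ss = 1/K_v = 0.0674.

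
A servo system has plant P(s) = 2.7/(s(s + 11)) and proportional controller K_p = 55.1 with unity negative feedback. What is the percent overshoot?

20.5%

The closed-loop denominator s² + 11s + 148.8 gives ω_n = √148.8 = 12.2 and ζ = 11/(2ω_n) = 0.4509.
%OS = 100·exp(−πζ/√(1−ζ²)) = 100·exp(−π·0.4509/√0.7967) = 20.5%.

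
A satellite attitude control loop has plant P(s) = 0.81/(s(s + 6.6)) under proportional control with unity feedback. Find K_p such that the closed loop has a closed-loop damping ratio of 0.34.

K_p = 116

Closed-loop characteristic equation: s² + 6.6s + K_p·0.81 = 0.
So ω_n = √(0.81K_p) and 2ζω_n = 6.6, giving ζ = 6.6/(2√(0.81K_p)).
Setting ζ = 0.34: √(0.81K_p) = 6.6/(2·0.34) = 9.706, so K_p = 94.2/0.81 = 116.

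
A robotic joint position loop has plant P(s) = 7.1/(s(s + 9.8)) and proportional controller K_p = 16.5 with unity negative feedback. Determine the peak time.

Closed-loop characteristic equation: s² + 9.8s + 117.1 = 0, so ω_n = 10.82 rad/s and ζ = 9.8/(2·10.82) = 0.4527.
Damped frequency ω_d = ω_n√(1−ζ²) = 9.651 rad/s, so peak time T_p = π/ω_d = 0.326 s.

T_p = 0.326 s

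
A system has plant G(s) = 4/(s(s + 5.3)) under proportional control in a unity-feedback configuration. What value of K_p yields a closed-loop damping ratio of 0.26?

Closed-loop characteristic equation: s² + 5.3s + K_p·4 = 0.
So ω_n = √(4K_p) and 2ζω_n = 5.3, giving ζ = 5.3/(2√(4K_p)).
Setting ζ = 0.26: √(4K_p) = 5.3/(2·0.26) = 10.19, so K_p = 103.9/4 = 26.

K_p = 26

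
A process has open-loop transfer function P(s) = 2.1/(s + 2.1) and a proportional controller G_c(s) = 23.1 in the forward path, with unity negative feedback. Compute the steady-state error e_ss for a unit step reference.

0.0415

The loop is type 0. Static position error constant K_pos = G_c(0)·P(0) = 23.1·1 = 23.1.
Steady-state error to a unit step: e_ss = 1/(1+K_pos) = 1/24.1 = 0.0415.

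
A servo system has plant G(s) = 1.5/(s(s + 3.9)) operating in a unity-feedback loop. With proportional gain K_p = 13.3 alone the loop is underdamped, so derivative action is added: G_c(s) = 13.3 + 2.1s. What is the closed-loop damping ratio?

Forward path: (13.3 + 2.1s)·1.5/(s(s+3.9)). The closed-loop characteristic equation is s² + (3.9 + 1.5·2.1)s + 1.5·13.3 = 0.
That is s² + 7.05s + 19.95 = 0, so ω_n = 4.467 rad/s and ζ = 7.05/(2·4.467) = 0.7892.

ζ = 0.789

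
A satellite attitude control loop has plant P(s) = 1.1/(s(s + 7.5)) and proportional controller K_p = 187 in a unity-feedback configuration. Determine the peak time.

T_p = 0.227 s

From 1 + K_pP(s) = 0: s² + 7.5s + 205.7 = 0 ⇒ ω_n = 14.34, ζ = 0.2615.
Damped frequency ω_d = ω_n√(1−ζ²) = 13.84 rad/s, so peak time T_p = π/ω_d = 0.227 s.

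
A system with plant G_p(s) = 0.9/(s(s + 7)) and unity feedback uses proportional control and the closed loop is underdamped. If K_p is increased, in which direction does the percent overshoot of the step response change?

ζ = 7/(2√(0.9K_p)) decreases as K_p grows; lower damping means more overshoot.

increase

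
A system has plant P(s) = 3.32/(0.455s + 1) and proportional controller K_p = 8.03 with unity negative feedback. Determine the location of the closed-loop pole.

s = -60.79

Closed loop: T(s) = K_p·P/(1+K_p·P) = 26.66/(0.455s + 1 + 26.66), with pole at s = −(1 + 26.66)/0.455 = −60.79.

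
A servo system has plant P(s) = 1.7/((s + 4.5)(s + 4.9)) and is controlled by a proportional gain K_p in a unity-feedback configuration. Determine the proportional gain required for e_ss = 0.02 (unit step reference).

The loop is type 0, so e_ss(step) = 1/(1 + K_pos) with K_pos = K_p·P(0).
P(0) = 0.0771. Require 1/(1 + K_p·0.0771) = 0.02, so 1 + 0.0771·K_p = 50.
K_p = (50 − 1)/0.0771 = 636.

K_p = 636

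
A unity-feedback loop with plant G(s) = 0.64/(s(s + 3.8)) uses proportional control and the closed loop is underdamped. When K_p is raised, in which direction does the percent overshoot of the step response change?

Characteristic equation s² + 3.8s + K_p·0.64 = 0: raising K_p raises ω_n while 2ζω_n = 3.8 is fixed, so ζ falls and overshoot grows.

increase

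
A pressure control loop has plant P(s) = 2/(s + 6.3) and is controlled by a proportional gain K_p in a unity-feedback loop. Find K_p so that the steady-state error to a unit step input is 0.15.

Steady-state error for a unit step on this type-0 loop is 1/(1 + K_p·P(0)).
P(0) = 0.3175. Require 1/(1 + K_p·0.3175) = 0.15, so 1 + 0.3175·K_p = 6.667.
K_p = (6.667 − 1)/0.3175 = 17.9.

K_p = 17.9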